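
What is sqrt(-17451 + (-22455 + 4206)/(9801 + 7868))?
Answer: 4*I*sqrt(340525767162)/17669 ≈ 132.11*I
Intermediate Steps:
sqrt(-17451 + (-22455 + 4206)/(9801 + 7868)) = sqrt(-17451 - 18249/17669) = sqrt(-308359968/17669) = 4*I*sqrt(340525767162)/17669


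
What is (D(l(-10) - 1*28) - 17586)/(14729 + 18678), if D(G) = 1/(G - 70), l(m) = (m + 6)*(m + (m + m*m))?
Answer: -7350949/13964126 ≈ -0.52642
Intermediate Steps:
l(m) = (6 + m)*(m² + 2*m) (l(m) = (6 + m)*(m + (m + m²)) = (6 + m)*(m² + 2*m))
D(G) = 1/(-70 + G)
(D(l(-10) - 1*28) - 17586)/(14729 + 18678) = (1/(-70 + (-10*(12 + (-10)² + 8*(-10)) - 1*28)) - 17586)/(14729 + 18678) = (1/(-70 + (-10*(12 + 100 - 80) - 28)) - 17586)/33407 = (1/(-70 + (-10*32 - 28)) - 17586)*(1/33407) = (1/(-70 + (-320 - 28)) - 17586)*(1/33407) = (1/(-70 - 348) - 17586)*(1/33407) = (1/(-418) - 17586)*(1/33407) = (-1/418 - 17586)*(1/33407) = -7350949/418*1/33407 = -7350949/13964126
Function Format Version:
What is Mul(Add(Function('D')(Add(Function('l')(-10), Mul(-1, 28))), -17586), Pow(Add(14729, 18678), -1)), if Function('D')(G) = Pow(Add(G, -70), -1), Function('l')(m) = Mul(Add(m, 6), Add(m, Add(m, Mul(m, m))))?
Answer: Rational(-7350949, 13964126) ≈ -0.52642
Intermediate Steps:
Function('l')(m) = Mul(Add(6, m), Add(Pow(m, 2), Mul(2, m))) (Function('l')(m) = Mul(Add(6, m), Add(m, Add(m, Pow(m, 2)))) = Mul(Add(6, m), Add(Pow(m, 2), Mul(2, m))))
Function('D')(G) = Pow(Add(-70, G), -1)
Mul(Add(Function('D')(Add(Function('l')(-10), Mul(-1, 28))), -17586), Pow(Add(14729, 18678), -1)) = Mul(Add(Pow(Add(-70, Add(Mul(-10, Add(12, Pow(-10, 2), Mul(8, -10))), Mul(-1, 28))), -1), -17586), Pow(Add(14729, 18678), -1)) = Mul(Add(Pow(Add(-70, Add(Mul(-10, Add(12, 100, -80)), -28)), -1), -17586), Pow(33407, -1)) = Mul(Add(Pow(Add(-70, Add(Mul(-10, 32), -28)), -1), -17586), Rational(1, 33407)) = Mul(Add(Pow(Add(-70, Add(-320, -28)), -1), -17586), Rational(1, 33407)) = Mul(Add(Pow(Add(-70, -348), -1), -17586), Rational(1, 33407)) = Mul(Add(Pow(-418, -1), -17586), Rational(1, 33407)) = Mul(Add(Rational(-1, 418), -17586), Rational(1, 33407)) = Mul(Rational(-7350949, 418), Rational(1, 33407)) = Rational(-7350949, 13964126)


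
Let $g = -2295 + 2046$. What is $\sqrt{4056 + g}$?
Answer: $9 \sqrt{47} \approx 61.701$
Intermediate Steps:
$g = -249$
$\sqrt{4056 + g} = \sqrt{4056 - 249} = \sqrt{3807} = 9 \sqrt{47}$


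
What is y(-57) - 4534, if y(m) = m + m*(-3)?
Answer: -4420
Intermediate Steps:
y(m) = -2*m (y(m) = m - 3*m = -2*m)
y(-57) - 4534 = -2*(-57) - 4534 = 114 - 4534 = -4420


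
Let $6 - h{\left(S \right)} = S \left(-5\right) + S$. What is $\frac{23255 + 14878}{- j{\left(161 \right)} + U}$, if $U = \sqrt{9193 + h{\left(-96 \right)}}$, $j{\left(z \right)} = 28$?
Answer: $\frac{355908}{2677} + \frac{12711 \sqrt{8815}}{2677} \approx 578.75$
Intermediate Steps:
$h{\left(S \right)} = 6 + 4 S$ ($h{\left(S \right)} = 6 - \left(S \left(-5\right) + S\right) = 6 - \left(- 5 S + S\right) = 6 - - 4 S = 6 + 4 S$)
$U = \sqrt{8815}$ ($U = \sqrt{9193 + \left(6 + 4 \left(-96\right)\right)} = \sqrt{9193 + \left(6 - 384\right)} = \sqrt{9193 - 378} = \sqrt{8815} \approx 93.888$)
$\frac{23255 + 14878}{- j{\left(161 \right)} + U} = \frac{23255 + 14878}{\left(-1\right) 28 + \sqrt{8815}} = \frac{38133}{-28 + \sqrt{8815}}$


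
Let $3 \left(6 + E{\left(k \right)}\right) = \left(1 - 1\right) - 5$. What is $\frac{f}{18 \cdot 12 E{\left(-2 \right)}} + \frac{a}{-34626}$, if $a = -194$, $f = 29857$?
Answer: $- \frac{172251203}{9556776} \approx -18.024$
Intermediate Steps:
$E{\left(k \right)} = - \frac{23}{3}$ ($E{\left(k \right)} = -6 + \frac{\left(1 - 1\right) - 5}{3} = -6 + \frac{0 - 5}{3} = -6 + \frac{1}{3} \left(-5\right) = -6 - \frac{5}{3} = - \frac{23}{3}$)
$\frac{f}{18 \cdot 12 E{\left(-2 \right)}} + \frac{a}{-34626} = \frac{29857}{18 \cdot 12 \left(- \frac{23}{3}\right)} - \frac{194}{-34626} = \frac{29857}{216 \left(- \frac{23}{3}\right)} - - \frac{97}{17313} = \frac{29857}{-1656} + \frac{97}{17313} = 29857 \left(- \frac{1}{1656}\right) + \frac{97}{17313} = - \frac{29857}{1656} + \frac{97}{17313} = - \frac{172251203}{9556776}$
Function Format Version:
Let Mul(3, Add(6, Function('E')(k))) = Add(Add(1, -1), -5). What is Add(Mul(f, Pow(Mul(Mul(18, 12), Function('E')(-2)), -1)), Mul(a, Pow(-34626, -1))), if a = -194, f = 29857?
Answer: Rational(-172251203, 9556776) ≈ -18.024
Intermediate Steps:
Function('E')(k) = Rational(-23, 3) (Function('E')(k) = Add(-6, Mul(Rational(1, 3), Add(Add(1, -1), -5))) = Add(-6, Mul(Rational(1, 3), Add(0, -5))) = Add(-6, Mul(Rational(1, 3), -5)) = Add(-6, Rational(-5, 3)) = Rational(-23, 3))
Add(Mul(f, Pow(Mul(Mul(18, 12), Function('E')(-2)), -1)), Mul(a, Pow(-34626, -1))) = Add(Mul(29857, Pow(Mul(Mul(18, 12), Rational(-23, 3)), -1)), Mul(-194, Pow(-34626, -1))) = Add(Mul(29857, Pow(Mul(216, Rational(-23, 3)), -1)), Mul(-194, Rational(-1, 34626))) = Add(Mul(29857, Pow(-1656, -1)), Rational(97, 17313)) = Add(Mul(29857, Rational(-1, 1656)), Rational(97, 17313)) = Add(Rational(-29857, 1656), Rational(97, 17313)) = Rational(-172251203, 9556776)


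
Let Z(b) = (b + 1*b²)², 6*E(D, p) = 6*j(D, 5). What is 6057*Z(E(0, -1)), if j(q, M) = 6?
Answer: 10684548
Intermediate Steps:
E(D, p) = 6 (E(D, p) = (6*6)/6 = (⅙)*36 = 6)
Z(b) = (b + b²)²
6057*Z(E(0, -1)) = 6057*(6²*(1 + 6)²) = 6057*(36*7²) = 6057*(36*49) = 6057*1764 = 10684548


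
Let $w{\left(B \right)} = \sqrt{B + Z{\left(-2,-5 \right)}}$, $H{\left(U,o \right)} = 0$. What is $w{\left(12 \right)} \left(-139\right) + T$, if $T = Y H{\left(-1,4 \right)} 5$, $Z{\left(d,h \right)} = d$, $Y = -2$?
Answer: $- 139 \sqrt{10} \approx -439.56$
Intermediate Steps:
$w{\left(B \right)} = \sqrt{-2 + B}$ ($w{\left(B \right)} = \sqrt{B - 2} = \sqrt{-2 + B}$)
$T = 0$ ($T = \left(-2\right) 0 \cdot 5 = 0 \cdot 5 = 0$)
$w{\left(12 \right)} \left(-139\right) + T = \sqrt{-2 + 12} \left(-139\right) + 0 = \sqrt{10} \left(-139\right) + 0 = - 139 \sqrt{10} + 0 = - 139 \sqrt{10}$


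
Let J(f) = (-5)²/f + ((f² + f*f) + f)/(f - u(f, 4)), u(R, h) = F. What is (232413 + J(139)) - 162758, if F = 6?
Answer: 1293105869/18487 ≈ 69947.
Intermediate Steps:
u(R, h) = 6
J(f) = 25/f + (f + 2*f²)/(-6 + f) (J(f) = (-5)²/f + ((f² + f*f) + f)/(f - 1*6) = 25/f + ((f² + f²) + f)/(f - 6) = 25/f + (2*f² + f)/(-6 + f) = 25/f + (f + 2*f²)/(-6 + f))
(232413 + J(139)) - 162758 = (232413 + (-150 + 139² + 2*139³ + 25*139)/(139*(-6 + 139))) - 162758 = (232413 + (1/139)*(-150 + 19321 + 2*2685619 + 3475)/133) - 162758 = (232413 + (1/139)*(1/133)*(-150 + 19321 + 5371238 + 3475)) - 162758 = (232413 + (1/139)*(1/133)*5393884) - 162758 = (232413 + 5393884/18487) - 162758 = 4302013015/18487 - 162758 = 1293105869/18487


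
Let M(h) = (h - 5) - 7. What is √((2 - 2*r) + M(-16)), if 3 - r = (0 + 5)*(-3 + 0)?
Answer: I*√62 ≈ 7.874*I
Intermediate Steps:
r = 18 (r = 3 - (0 + 5)*(-3 + 0) = 3 - 5*(-3) = 3 - 1*(-15) = 3 + 15 = 18)
M(h) = -12 + h (M(h) = (-5 + h) - 7 = -12 + h)
√((2 - 2*r) + M(-16)) = √((2 - 2*18) + (-12 - 16)) = √((2 - 36) - 28) = √(-34 - 28) = √(-62) = I*√62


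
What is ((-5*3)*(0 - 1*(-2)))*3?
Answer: -90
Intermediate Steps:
((-5*3)*(0 - 1*(-2)))*3 = -15*(0 + 2)*3 = -15*2*3 = -30*3 = -90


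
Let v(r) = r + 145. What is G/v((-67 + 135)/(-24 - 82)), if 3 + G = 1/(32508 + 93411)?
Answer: -20021068/963406269 ≈ -0.020782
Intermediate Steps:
G = -377756/125919 (G = -3 + 1/(32508 + 93411) = -3 + 1/125919 = -377756/125919 ≈ -3.0000)
v(r) = 145 + r
G/v((-67 + 135)/(-24 - 82)) = -377756/(125919*(145 + (-67 + 135)/(-24 - 82))) = -377756/(125919*(145 + 68/(-106))) = -377756/(125919*(145 + 68*(-1/106))) = -377756/(125919*(145 - 34/53)) = -377756/(125919*7651/53) = -377756/125919*53/7651 = -20021068/963406269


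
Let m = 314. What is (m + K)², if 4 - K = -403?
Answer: 519841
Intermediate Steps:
K = 407 (K = 4 - 1*(-403) = 4 + 403 = 407)
(m + K)² = (314 + 407)² = 721² = 519841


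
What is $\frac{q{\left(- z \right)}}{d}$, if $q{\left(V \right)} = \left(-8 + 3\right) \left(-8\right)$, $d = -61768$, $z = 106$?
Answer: $- \frac{5}{7721} \approx -0.00064758$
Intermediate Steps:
$q{\left(V \right)} = 40$ ($q{\left(V \right)} = \left(-5\right) \left(-8\right) = 40$)
$\frac{q{\left(- z \right)}}{d} = \frac{40}{-61768} = 40 \left(- \frac{1}{61768}\right) = - \frac{5}{7721}$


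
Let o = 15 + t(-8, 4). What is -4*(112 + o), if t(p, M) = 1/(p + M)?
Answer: -507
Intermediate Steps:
t(p, M) = 1/(M + p)
o = 59/4 (o = 15 + 1/(4 - 8) = 15 + 1/(-4) = 15 - ¼ = 59/4 ≈ 14.750)
-4*(112 + o) = -4*(112 + 59/4) = -4*507/4 = -507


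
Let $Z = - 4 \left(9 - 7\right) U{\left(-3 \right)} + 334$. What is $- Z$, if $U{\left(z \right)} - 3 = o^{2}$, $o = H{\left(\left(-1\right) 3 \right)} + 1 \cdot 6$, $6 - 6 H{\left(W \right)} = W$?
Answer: $140$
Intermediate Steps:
$H{\left(W \right)} = 1 - \frac{W}{6}$
$o = \frac{15}{2}$ ($o = \left(1 - \frac{\left(-1\right) 3}{6}\right) + 1 \cdot 6 = \left(1 - - \frac{1}{2}\right) + 6 = \left(1 + \frac{1}{2}\right) + 6 = \frac{3}{2} + 6 = \frac{15}{2} \approx 7.5$)
$U{\left(z \right)} = \frac{237}{4}$ ($U{\left(z \right)} = 3 + \left(\frac{15}{2}\right)^{2} = 3 + \frac{225}{4} = \frac{237}{4}$)
$Z = -140$ ($Z = - 4 \left(9 - 7\right) \frac{237}{4} + 334 = - 4 \cdot 2 \cdot \frac{237}{4} + 334 = \left(-4\right) \frac{237}{2} + 334 = -474 + 334 = -140$)
$- Z = \left(-1\right) \left(-140\right) = 140$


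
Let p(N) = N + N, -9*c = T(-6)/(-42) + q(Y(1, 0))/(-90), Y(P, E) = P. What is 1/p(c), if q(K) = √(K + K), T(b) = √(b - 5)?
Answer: 2835/(7*√2 + 15*I*√11) ≈ 10.908 - 54.815*I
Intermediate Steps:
T(b) = √(-5 + b)
q(K) = √2*√K (q(K) = √(2*K) = √2*√K)
c = √2/810 + I*√11/378 (c = -(√(-5 - 6)/(-42) + (√2*√1)/(-90))/9 = -(√(-11)*(-1/42) + (√2*1)*(-1/90))/9 = -((I*√11)*(-1/42) + √2*(-1/90))/9 = -(-I*√11/42 - √2/90)/9 = -(-√2/90 - I*√11/42)/9 = √2/810 + I*√11/378 ≈ 0.0017459 + 0.0087741*I)
p(N) = 2*N
1/p(c) = 1/(2*(√2/810 + I*√11/378)) = 1/(√2/405 + I*√11/189)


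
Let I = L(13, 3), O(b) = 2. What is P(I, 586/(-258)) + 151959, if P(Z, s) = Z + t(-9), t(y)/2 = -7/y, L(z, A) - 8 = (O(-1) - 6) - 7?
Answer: 1367618/9 ≈ 1.5196e+5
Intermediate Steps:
L(z, A) = -3 (L(z, A) = 8 + ((2 - 6) - 7) = 8 + (-4 - 7) = 8 - 11 = -3)
t(y) = -14/y (t(y) = 2*(-7/y) = -14/y)
I = -3
P(Z, s) = 14/9 + Z (P(Z, s) = Z - 14/(-9) = Z - 14*(-1/9) = Z + 14/9 = 14/9 + Z)
P(I, 586/(-258)) + 151959 = (14/9 - 3) + 151959 = -13/9 + 151959 = 1367618/9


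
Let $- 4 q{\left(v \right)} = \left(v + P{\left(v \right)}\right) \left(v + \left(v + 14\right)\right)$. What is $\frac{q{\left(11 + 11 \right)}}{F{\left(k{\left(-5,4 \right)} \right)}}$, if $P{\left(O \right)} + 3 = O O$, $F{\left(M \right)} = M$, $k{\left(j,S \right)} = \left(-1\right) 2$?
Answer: $\frac{14587}{4} \approx 3646.8$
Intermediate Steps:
$k{\left(j,S \right)} = -2$
$P{\left(O \right)} = -3 + O^{2}$ ($P{\left(O \right)} = -3 + O O = -3 + O^{2}$)
$q{\left(v \right)} = - \frac{\left(14 + 2 v\right) \left(-3 + v + v^{2}\right)}{4}$ ($q{\left(v \right)} = - \frac{\left(v + \left(-3 + v^{2}\right)\right) \left(v + \left(v + 14\right)\right)}{4} = - \frac{\left(-3 + v + v^{2}\right) \left(v + \left(14 + v\right)\right)}{4} = - \frac{\left(-3 + v + v^{2}\right) \left(14 + 2 v\right)}{4} = - \frac{\left(14 + 2 v\right) \left(-3 + v + v^{2}\right)}{4}$)
$\frac{q{\left(11 + 11 \right)}}{F{\left(k{\left(-5,4 \right)} \right)}} = \frac{\frac{21}{2} - 4 \left(11 + 11\right)^{2} - 2 \left(11 + 11\right) - \frac{\left(11 + 11\right)^{3}}{2}}{-2} = \left(\frac{21}{2} - 4 \cdot 22^{2} - 44 - \frac{22^{3}}{2}\right) \left(- \frac{1}{2}\right) = \left(\frac{21}{2} - 1936 - 44 - 5324\right) \left(- \frac{1}{2}\right) = \left(- \frac{14587}{2}\right) \left(- \frac{1}{2}\right) = \frac{14587}{4}$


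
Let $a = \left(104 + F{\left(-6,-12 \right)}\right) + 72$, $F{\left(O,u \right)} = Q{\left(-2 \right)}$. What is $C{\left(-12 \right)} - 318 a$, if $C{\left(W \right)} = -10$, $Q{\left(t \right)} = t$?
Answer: $-55342$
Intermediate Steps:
$F{\left(O,u \right)} = -2$
$a = 174$ ($a = \left(104 - 2\right) + 72 = 102 + 72 = 174$)
$C{\left(-12 \right)} - 318 a = -10 - 55332 = -55342$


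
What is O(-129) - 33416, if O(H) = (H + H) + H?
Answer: -33803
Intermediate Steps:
O(H) = 3*H (O(H) = 2*H + H = 3*H)
O(-129) - 33416 = 3*(-129) - 33416 = -387 - 33416 = -33803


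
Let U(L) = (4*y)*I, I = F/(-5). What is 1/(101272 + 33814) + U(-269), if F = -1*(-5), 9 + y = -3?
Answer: 6484129/135086 ≈ 48.000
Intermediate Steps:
y = -12 (y = -9 - 3 = -12)
F = 5
I = -1 (I = 5/(-5) = 5*(-⅕) = -1)
U(L) = 48 (U(L) = (4*(-12))*(-1) = -48*(-1) = 48)
1/(101272 + 33814) + U(-269) = 1/(101272 + 33814) + 48 = 1/135086 + 48 = 6484129/135086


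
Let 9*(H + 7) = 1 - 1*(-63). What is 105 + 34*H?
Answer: 979/9 ≈ 108.78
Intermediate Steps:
H = ⅑ (H = -7 + (1 - 1*(-63))/9 = -7 + (1 + 63)/9 = -7 + (⅑)*64 = -7 + 64/9 = ⅑ ≈ 0.11111)
105 + 34*H = 105 + 34*(⅑) = 105 + 34/9 = 979/9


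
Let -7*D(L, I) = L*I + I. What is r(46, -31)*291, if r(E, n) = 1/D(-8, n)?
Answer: -291/31 ≈ -9.3871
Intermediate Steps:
D(L, I) = -I/7 - I*L/7 (D(L, I) = -(L*I + I)/7 = -(I*L + I)/7 = -(I + I*L)/7 = -I/7 - I*L/7)
r(E, n) = 1/n (r(E, n) = 1/(-n*(1 - 8)/7) = 1/(-⅐*n*(-7)) = 1/n)
r(46, -31)*291 = 291/(-31) = -1/31*291 = -291/31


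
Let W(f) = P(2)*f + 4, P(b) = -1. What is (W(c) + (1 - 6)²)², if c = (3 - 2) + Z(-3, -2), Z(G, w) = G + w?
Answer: 1089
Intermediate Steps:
c = -4 (c = (3 - 2) + (-3 - 2) = 1 - 5 = -4)
W(f) = 4 - f (W(f) = -f + 4 = 4 - f)
(W(c) + (1 - 6)²)² = ((4 - 1*(-4)) + (1 - 6)²)² = ((4 + 4) + (-5)²)² = (8 + 25)² = 33² = 1089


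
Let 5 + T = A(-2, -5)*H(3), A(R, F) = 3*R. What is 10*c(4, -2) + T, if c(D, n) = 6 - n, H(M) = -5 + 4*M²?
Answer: -111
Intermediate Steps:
T = -191 (T = -5 + (3*(-2))*(-5 + 4*3²) = -5 - 6*(-5 + 4*9) = -5 - 6*(-5 + 36) = -5 - 6*31 = -5 - 186 = -191)
10*c(4, -2) + T = 10*(6 - 1*(-2)) - 191 = 10*(6 + 2) - 191 = 10*8 - 191 = 80 - 191 = -111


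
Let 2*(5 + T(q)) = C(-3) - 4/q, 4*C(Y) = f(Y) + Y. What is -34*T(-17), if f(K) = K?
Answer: 383/2 ≈ 191.50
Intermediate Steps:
C(Y) = Y/2 (C(Y) = (Y + Y)/4 = (2*Y)/4 = Y/2)
T(q) = -23/4 - 2/q (T(q) = -5 + ((½)*(-3) - 4/q)/2 = -5 + (-3/2 - 4/q)/2 = -5 + (-¾ - 2/q) = -23/4 - 2/q)
-34*T(-17) = -34*(-23/4 - 2/(-17)) = -34*(-23/4 - 2*(-1/17)) = -34*(-23/4 + 2/17) = -34*(-383/68) = 383/2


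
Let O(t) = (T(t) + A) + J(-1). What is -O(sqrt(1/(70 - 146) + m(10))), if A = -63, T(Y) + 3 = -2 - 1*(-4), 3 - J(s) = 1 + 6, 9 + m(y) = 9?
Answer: 68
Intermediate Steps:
m(y) = 0 (m(y) = -9 + 9 = 0)
J(s) = -4 (J(s) = 3 - (1 + 6) = 3 - 1*7 = 3 - 7 = -4)
T(Y) = -1 (T(Y) = -3 + (-2 - 1*(-4)) = -3 + (-2 + 4) = -3 + 2 = -1)
O(t) = -68 (O(t) = (-1 - 63) - 4 = -64 - 4 = -68)
-O(sqrt(1/(70 - 146) + m(10))) = -1*(-68) = 68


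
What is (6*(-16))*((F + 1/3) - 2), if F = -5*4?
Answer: 2080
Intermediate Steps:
F = -20
(6*(-16))*((F + 1/3) - 2) = (6*(-16))*((-20 + 1/3) - 2) = -96*((-20 + ⅓) - 2) = -96*(-59/3 - 2) = -96*(-65/3) = 2080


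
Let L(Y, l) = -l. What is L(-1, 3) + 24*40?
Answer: 957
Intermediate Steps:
L(-1, 3) + 24*40 = -1*3 + 24*40 = -3 + 960 = 957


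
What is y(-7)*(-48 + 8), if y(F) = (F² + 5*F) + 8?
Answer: -880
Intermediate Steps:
y(F) = 8 + F² + 5*F
y(-7)*(-48 + 8) = (8 + (-7)² + 5*(-7))*(-48 + 8) = (8 + 49 - 35)*(-40) = 22*(-40) = -880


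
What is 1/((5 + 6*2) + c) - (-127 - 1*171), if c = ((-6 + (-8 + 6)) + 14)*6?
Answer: 15795/53 ≈ 298.02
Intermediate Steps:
c = 36 (c = ((-6 - 2) + 14)*6 = (-8 + 14)*6 = 6*6 = 36)
1/((5 + 6*2) + c) - (-127 - 1*171) = 1/((5 + 6*2) + 36) - (-127 - 1*171) = 1/((5 + 12) + 36) - (-127 - 171) = 1/(17 + 36) - 1*(-298) = 1/53 + 298 = 15795/53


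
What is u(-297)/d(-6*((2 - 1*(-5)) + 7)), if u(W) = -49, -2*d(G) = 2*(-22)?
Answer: -49/22 ≈ -2.2273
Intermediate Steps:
d(G) = 22 (d(G) = -(-22) = -½*(-44) = 22)
u(-297)/d(-6*((2 - 1*(-5)) + 7)) = -49/22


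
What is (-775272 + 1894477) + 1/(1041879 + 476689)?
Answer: 1699588898441/1518568 ≈ 1.1192e+6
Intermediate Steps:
(-775272 + 1894477) + 1/(1041879 + 476689) = 1119205 + 1/1518568 = 1699588898441/1518568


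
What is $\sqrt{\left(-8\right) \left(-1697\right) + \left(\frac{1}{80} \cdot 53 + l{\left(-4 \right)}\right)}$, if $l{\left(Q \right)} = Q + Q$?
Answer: $\frac{\sqrt{5427465}}{20} \approx 116.48$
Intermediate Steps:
$l{\left(Q \right)} = 2 Q$
$\sqrt{\left(-8\right) \left(-1697\right) + \left(\frac{1}{80} \cdot 53 + l{\left(-4 \right)}\right)} = \sqrt{\left(-8\right) \left(-1697\right) + \left(\frac{1}{80} \cdot 53 + 2 \left(-4\right)\right)} = \sqrt{13576 + \left(\frac{1}{80} \cdot 53 - 8\right)} = \sqrt{13576 + \left(\frac{53}{80} - 8\right)} = \sqrt{13576 - \frac{587}{80}} = \sqrt{\frac{1085493}{80}} = \frac{\sqrt{5427465}}{20}$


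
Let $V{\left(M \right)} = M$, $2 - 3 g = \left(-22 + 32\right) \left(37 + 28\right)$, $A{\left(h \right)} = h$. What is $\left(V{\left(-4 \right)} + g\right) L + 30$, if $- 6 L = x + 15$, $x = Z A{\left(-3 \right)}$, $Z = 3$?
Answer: $250$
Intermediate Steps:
$x = -9$ ($x = 3 \left(-3\right) = -9$)
$g = -216$ ($g = \frac{2}{3} - \frac{\left(-22 + 32\right) \left(37 + 28\right)}{3} = \frac{2}{3} - \frac{10 \cdot 65}{3} = \frac{2}{3} - \frac{650}{3} = -216$)
$L = -1$ ($L = - \frac{-9 + 15}{6} = \left(- \frac{1}{6}\right) 6 = -1$)
$\left(V{\left(-4 \right)} + g\right) L + 30 = \left(-4 - 216\right) \left(-1\right) + 30 = \left(-220\right) \left(-1\right) + 30 = 220 + 30 = 250$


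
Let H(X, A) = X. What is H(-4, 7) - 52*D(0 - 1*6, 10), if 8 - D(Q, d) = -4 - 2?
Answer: -732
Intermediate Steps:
D(Q, d) = 14 (D(Q, d) = 8 - (-4 - 2) = 8 - 1*(-6) = 8 + 6 = 14)
H(-4, 7) - 52*D(0 - 1*6, 10) = -4 - 52*14 = -4 - 728 = -732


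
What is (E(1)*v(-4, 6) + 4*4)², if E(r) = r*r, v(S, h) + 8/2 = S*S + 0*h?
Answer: 784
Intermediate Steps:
v(S, h) = -4 + S² (v(S, h) = -4 + (S*S + 0*h) = -4 + (S² + 0) = -4 + S²)
E(r) = r²
(E(1)*v(-4, 6) + 4*4)² = (1²*(-4 + (-4)²) + 4*4)² = (1*(-4 + 16) + 16)² = (1*12 + 16)² = (12 + 16)² = 28² = 784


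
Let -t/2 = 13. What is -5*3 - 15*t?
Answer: 375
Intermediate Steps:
t = -26 (t = -2*13 = -26)
-5*3 - 15*t = -5*3 - 15*(-26) = -15 + 390 = 375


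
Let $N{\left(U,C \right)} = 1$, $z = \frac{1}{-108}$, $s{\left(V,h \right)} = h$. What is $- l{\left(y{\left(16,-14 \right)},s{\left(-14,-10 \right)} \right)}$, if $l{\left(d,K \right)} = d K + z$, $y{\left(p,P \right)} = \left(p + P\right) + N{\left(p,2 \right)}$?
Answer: $\frac{3241}{108} \approx 30.009$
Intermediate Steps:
$z = - \frac{1}{108} \approx -0.0092593$
$y{\left(p,P \right)} = 1 + P + p$ ($y{\left(p,P \right)} = \left(p + P\right) + 1 = \left(P + p\right) + 1 = 1 + P + p$)
$l{\left(d,K \right)} = - \frac{1}{108} + K d$ ($l{\left(d,K \right)} = d K - \frac{1}{108} = K d - \frac{1}{108} = - \frac{1}{108} + K d$)
$- l{\left(y{\left(16,-14 \right)},s{\left(-14,-10 \right)} \right)} = - (- \frac{1}{108} - 10 \left(1 - 14 + 16\right)) = - (- \frac{1}{108} - 30) = \left(-1\right) \left(- \frac{3241}{108}\right) = \frac{3241}{108}$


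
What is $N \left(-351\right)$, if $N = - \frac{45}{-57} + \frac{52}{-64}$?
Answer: $\frac{2457}{304} \approx 8.0822$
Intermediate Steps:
$N = - \frac{7}{304}$ ($N = \left(-45\right) \left(- \frac{1}{57}\right) + 52 \left(- \frac{1}{64}\right) = \frac{15}{19} - \frac{13}{16} = - \frac{7}{304} \approx -0.023026$)
$N \left(-351\right) = \left(- \frac{7}{304}\right) \left(-351\right) = \frac{2457}{304}$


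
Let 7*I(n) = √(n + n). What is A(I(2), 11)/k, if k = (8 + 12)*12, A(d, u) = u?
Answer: 11/240 ≈ 0.045833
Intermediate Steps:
I(n) = √2*√n/7 (I(n) = √(n + n)/7 = √(2*n)/7 = (√2*√n)/7 = √2*√n/7)
k = 240 (k = 20*12 = 240)
A(I(2), 11)/k = 11/240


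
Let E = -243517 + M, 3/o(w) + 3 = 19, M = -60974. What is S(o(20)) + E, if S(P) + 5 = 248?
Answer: -304248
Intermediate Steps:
o(w) = 3/16 (o(w) = 3/(-3 + 19) = 3/16)
E = -304491 (E = -243517 - 60974 = -304491)
S(P) = 243 (S(P) = -5 + 248 = 243)
S(o(20)) + E = 243 - 304491 = -304248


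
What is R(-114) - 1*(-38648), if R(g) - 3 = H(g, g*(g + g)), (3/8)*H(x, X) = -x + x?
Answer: 38651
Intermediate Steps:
H(x, X) = 0 (H(x, X) = 8*(-x + x)/3 = (8/3)*0 = 0)
R(g) = 3 (R(g) = 3 + 0 = 3)
R(-114) - 1*(-38648) = 3 - 1*(-38648) = 3 + 38648 = 38651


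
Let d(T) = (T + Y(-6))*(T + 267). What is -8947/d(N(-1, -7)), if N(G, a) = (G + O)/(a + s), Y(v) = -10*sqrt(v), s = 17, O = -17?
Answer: 223675/2221934 - 5591875*I*sqrt(6)/9998703 ≈ 0.10067 - 1.3699*I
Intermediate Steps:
N(G, a) = (-17 + G)/(17 + a) (N(G, a) = (G - 17)/(a + 17) = (-17 + G)/(17 + a))
d(T) = (267 + T)*(T - 10*I*sqrt(6)) (d(T) = (T - 10*I*sqrt(6))*(T + 267) = (T - 10*I*sqrt(6))*(267 + T) = (267 + T)*(T - 10*I*sqrt(6)))
-8947/d(N(-1, -7)) = -8947/(((-17 - 1)/(17 - 7))**2 + 267*((-17 - 1)/(17 - 7)) - 2670*I*sqrt(6) - 10*I*(-17 - 1)/(17 - 7)*sqrt(6)) = -8947/((-18/10)**2 + 267*(-18/10) - 2670*I*sqrt(6) - 10*I*-18/10*sqrt(6)) = -8947/(((1/10)*(-18))**2 + 267*((1/10)*(-18)) - 2670*I*sqrt(6) - 10*I*(1/10)*(-18)*sqrt(6)) = -8947/((-9/5)**2 + 267*(-9/5) - 2670*I*sqrt(6) - 10*I*(-9/5)*sqrt(6)) = -8947/(81/25 - 2403/5 - 2670*I*sqrt(6) + 18*I*sqrt(6)) = -8947/(-11934/25 - 2652*I*sqrt(6))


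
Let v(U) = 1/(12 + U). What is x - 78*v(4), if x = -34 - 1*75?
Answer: -911/8 ≈ -113.88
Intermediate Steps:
x = -109 (x = -34 - 75 = -109)
x - 78*v(4) = -109 - 78/(12 + 4) = -109 - 78/16 = -109 - 78*1/16 = -109 - 39/8 = -911/8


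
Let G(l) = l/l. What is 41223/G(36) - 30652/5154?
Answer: 106216345/2577 ≈ 41217.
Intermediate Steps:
G(l) = 1
41223/G(36) - 30652/5154 = 41223/1 - 30652/5154 = 41223*1 - 30652*1/5154 = 41223 - 15326/2577 = 106216345/2577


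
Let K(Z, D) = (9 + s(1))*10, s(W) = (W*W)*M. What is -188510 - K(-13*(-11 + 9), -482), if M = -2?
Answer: -188580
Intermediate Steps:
s(W) = -2*W**2 (s(W) = (W*W)*(-2) = W**2*(-2) = -2*W**2)
K(Z, D) = 70 (K(Z, D) = (9 - 2*1**2)*10 = (9 - 2*1)*10 = (9 - 2)*10 = 7*10 = 70)
-188510 - K(-13*(-11 + 9), -482) = -188510 - 1*70 = -188510 - 70 = -188580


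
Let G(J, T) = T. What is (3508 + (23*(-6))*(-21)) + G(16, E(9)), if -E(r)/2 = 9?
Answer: 6388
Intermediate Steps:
E(r) = -18 (E(r) = -2*9 = -18)
(3508 + (23*(-6))*(-21)) + G(16, E(9)) = (3508 + (23*(-6))*(-21)) - 18 = (3508 - 138*(-21)) - 18 = (3508 + 2898) - 18 = 6406 - 18 = 6388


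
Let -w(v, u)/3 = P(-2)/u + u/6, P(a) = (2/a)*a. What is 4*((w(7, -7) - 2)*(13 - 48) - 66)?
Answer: -594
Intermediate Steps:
P(a) = 2
w(v, u) = -6/u - u/2 (w(v, u) = -3*(2/u + u/6) = -6/u - u/2)
4*((w(7, -7) - 2)*(13 - 48) - 66) = 4*(((-6/(-7) - 1/2*(-7)) - 2)*(13 - 48) - 66) = 4*(((-6*(-1/7) + 7/2) - 2)*(-35) - 66) = 4*(((6/7 + 7/2) - 2)*(-35) - 66) = 4*((61/14 - 2)*(-35) - 66) = 4*((33/14)*(-35) - 66) = 4*(-165/2 - 66) = 4*(-297/2) = -594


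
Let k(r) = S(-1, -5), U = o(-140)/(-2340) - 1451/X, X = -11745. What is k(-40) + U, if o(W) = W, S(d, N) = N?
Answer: -735427/152685 ≈ -4.8166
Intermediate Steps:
U = 27998/152685 (U = -140/(-2340) - 1451/(-11745) = -140*(-1/2340) - 1451*(-1/11745) = 7/117 + 1451/11745 = 27998/152685 ≈ 0.18337)
k(r) = -5
k(-40) + U = -5 + 27998/152685 = -735427/152685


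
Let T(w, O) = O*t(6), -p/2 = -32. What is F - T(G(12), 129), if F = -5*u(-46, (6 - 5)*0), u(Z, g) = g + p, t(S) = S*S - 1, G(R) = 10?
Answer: -4835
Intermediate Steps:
p = 64 (p = -2*(-32) = 64)
t(S) = -1 + S² (t(S) = S² - 1 = -1 + S²)
T(w, O) = 35*O (T(w, O) = O*(-1 + 6²) = O*(-1 + 36) = O*35 = 35*O)
u(Z, g) = 64 + g (u(Z, g) = g + 64 = 64 + g)
F = -320 (F = -5*(64 + (6 - 5)*0) = -5*(64 + 1*0) = -5*(64 + 0) = -5*64 = -320)
F - T(G(12), 129) = -320 - 35*129 = -320 - 1*4515 = -320 - 4515 = -4835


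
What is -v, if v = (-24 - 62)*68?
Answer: 5848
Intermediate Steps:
v = -5848 (v = -86*68 = -5848)
-v = -1*(-5848) = 5848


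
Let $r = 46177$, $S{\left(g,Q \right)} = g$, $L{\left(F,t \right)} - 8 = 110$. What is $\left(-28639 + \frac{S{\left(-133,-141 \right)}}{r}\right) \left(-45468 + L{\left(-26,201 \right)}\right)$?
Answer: $\frac{59973707752600}{46177} \approx 1.2988 \cdot 10^{9}$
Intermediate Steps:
$L{\left(F,t \right)} = 118$ ($L{\left(F,t \right)} = 8 + 110 = 118$)
$\left(-28639 + \frac{S{\left(-133,-141 \right)}}{r}\right) \left(-45468 + L{\left(-26,201 \right)}\right) = \left(-28639 - \frac{133}{46177}\right) \left(-45468 + 118\right) = \left(-28639 - \frac{133}{46177}\right) \left(-45350\right) = \left(- \frac{1322463236}{46177}\right) \left(-45350\right) = \frac{59973707752600}{46177}$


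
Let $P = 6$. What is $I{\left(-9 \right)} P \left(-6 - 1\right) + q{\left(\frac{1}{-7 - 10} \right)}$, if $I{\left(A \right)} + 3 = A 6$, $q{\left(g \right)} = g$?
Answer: $\frac{40697}{17} \approx 2393.9$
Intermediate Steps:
$I{\left(A \right)} = -3 + 6 A$ ($I{\left(A \right)} = -3 + A 6 = -3 + 6 A$)
$I{\left(-9 \right)} P \left(-6 - 1\right) + q{\left(\frac{1}{-7 - 10} \right)} = \left(-3 + 6 \left(-9\right)\right) 6 \left(-6 - 1\right) + \frac{1}{-7 - 10} = \left(-3 - 54\right) 6 \left(-7\right) + \frac{1}{-17} = \left(-57\right) \left(-42\right) - \frac{1}{17} = 2394 - \frac{1}{17} = \frac{40697}{17}$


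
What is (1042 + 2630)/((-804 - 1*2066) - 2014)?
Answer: -306/407 ≈ -0.75184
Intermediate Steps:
(1042 + 2630)/((-804 - 1*2066) - 2014) = 3672/((-804 - 2066) - 2014) = 3672/(-2870 - 2014) = 3672/(-4884) = 3672*(-1/4884) = -306/407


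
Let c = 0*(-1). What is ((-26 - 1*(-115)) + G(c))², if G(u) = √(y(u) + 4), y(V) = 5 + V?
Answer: 8464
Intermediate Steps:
c = 0
G(u) = √(9 + u) (G(u) = √((5 + u) + 4) = √(9 + u))
((-26 - 1*(-115)) + G(c))² = ((-26 - 1*(-115)) + √(9 + 0))² = ((-26 + 115) + √9)² = (89 + 3)² = 92² = 8464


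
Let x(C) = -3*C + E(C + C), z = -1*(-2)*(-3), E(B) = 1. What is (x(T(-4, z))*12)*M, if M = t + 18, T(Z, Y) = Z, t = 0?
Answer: 2808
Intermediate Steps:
z = -6 (z = 2*(-3) = -6)
M = 18 (M = 0 + 18 = 18)
x(C) = 1 - 3*C (x(C) = -3*C + 1 = 1 - 3*C)
(x(T(-4, z))*12)*M = ((1 - 3*(-4))*12)*18 = ((1 + 12)*12)*18 = (13*12)*18 = 156*18 = 2808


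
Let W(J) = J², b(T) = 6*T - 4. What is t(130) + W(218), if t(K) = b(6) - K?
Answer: 47426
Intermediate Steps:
b(T) = -4 + 6*T
t(K) = 32 - K (t(K) = (-4 + 6*6) - K = (-4 + 36) - K = 32 - K)
t(130) + W(218) = (32 - 1*130) + 218² = (32 - 130) + 47524 = -98 + 47524 = 47426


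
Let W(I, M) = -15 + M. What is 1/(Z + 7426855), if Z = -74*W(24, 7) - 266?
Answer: 1/7427181 ≈ 1.3464e-7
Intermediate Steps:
Z = 326 (Z = -74*(-15 + 7) - 266 = -74*(-8) - 266 = 592 - 266 = 326)
1/(Z + 7426855) = 1/(326 + 7426855) = 1/7427181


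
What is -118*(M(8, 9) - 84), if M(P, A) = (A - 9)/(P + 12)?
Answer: 9912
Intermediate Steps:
M(P, A) = (-9 + A)/(12 + P)
-118*(M(8, 9) - 84) = -118*((-9 + 9)/(12 + 8) - 84) = -118*(0/20 - 84) = -118*((1/20)*0 - 84) = -118*(0 - 84) = -118*(-84) = 9912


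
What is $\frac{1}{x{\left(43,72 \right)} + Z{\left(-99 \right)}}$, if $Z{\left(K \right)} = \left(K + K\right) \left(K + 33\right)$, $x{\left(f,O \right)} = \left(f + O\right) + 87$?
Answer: $\frac{1}{13270} \approx 7.5358 \cdot 10^{-5}$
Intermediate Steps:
$x{\left(f,O \right)} = 87 + O + f$ ($x{\left(f,O \right)} = \left(O + f\right) + 87 = 87 + O + f$)
$Z{\left(K \right)} = 2 K \left(33 + K\right)$
$\frac{1}{x{\left(43,72 \right)} + Z{\left(-99 \right)}} = \frac{1}{\left(87 + 72 + 43\right) + 2 \left(-99\right) \left(33 - 99\right)} = \frac{1}{202 + 2 \left(-99\right) \left(-66\right)} = \frac{1}{202 + 13068} = \frac{1}{13270}$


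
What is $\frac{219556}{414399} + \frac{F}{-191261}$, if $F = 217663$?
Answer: $- \frac{157025503}{258170577} \approx -0.60822$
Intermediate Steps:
$\frac{219556}{414399} + \frac{F}{-191261} = \frac{219556}{414399} + \frac{217663}{-191261} = 219556 \cdot \frac{1}{414399} + 217663 \left(- \frac{1}{191261}\right) = \frac{219556}{414399} - \frac{709}{623} = - \frac{157025503}{258170577}$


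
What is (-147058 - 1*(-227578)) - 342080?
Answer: -261560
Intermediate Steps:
(-147058 - 1*(-227578)) - 342080 = (-147058 + 227578) - 342080 = 80520 - 342080 = -261560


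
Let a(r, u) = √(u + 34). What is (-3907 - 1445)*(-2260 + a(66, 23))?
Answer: 12095520 - 5352*√57 ≈ 1.2055e+7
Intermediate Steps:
a(r, u) = √(34 + u)
(-3907 - 1445)*(-2260 + a(66, 23)) = (-3907 - 1445)*(-2260 + √(34 + 23)) = -5352*(-2260 + √57) = 12095520 - 5352*√57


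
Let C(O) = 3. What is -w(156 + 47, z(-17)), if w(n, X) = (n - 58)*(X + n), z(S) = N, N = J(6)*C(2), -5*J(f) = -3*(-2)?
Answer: -28913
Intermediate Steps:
J(f) = -6/5 (J(f) = -(-3)*(-2)/5 = -⅕*6 = -6/5)
N = -18/5 (N = -6/5*3 = -18/5 ≈ -3.6000)
z(S) = -18/5
w(n, X) = (-58 + n)*(X + n)
-w(156 + 47, z(-17)) = -((156 + 47)² - 58*(-18/5) - 58*(156 + 47) - 18*(156 + 47)/5) = -(203² + 1044/5 - 58*203 - 18/5*203) = -(41209 + 1044/5 - 11774 - 3654/5) = -1*28913 = -28913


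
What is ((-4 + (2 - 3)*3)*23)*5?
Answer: -805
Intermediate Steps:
((-4 + (2 - 3)*3)*23)*5 = ((-4 - 1*3)*23)*5 = ((-4 - 3)*23)*5 = -7*23*5 = -161*5 = -805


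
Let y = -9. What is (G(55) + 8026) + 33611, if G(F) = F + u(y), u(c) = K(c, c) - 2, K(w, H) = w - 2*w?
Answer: 41699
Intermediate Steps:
K(w, H) = -w
u(c) = -2 - c (u(c) = -c - 2 = -2 - c)
G(F) = 7 + F (G(F) = F + (-2 - 1*(-9)) = F + (-2 + 9) = F + 7 = 7 + F)
(G(55) + 8026) + 33611 = ((7 + 55) + 8026) + 33611 = (62 + 8026) + 33611 = 8088 + 33611 = 41699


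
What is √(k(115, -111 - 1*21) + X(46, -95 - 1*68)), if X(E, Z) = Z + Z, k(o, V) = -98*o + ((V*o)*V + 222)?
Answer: 11*√16466 ≈ 1411.5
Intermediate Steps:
k(o, V) = 222 - 98*o + o*V² (k(o, V) = -98*o + (o*V² + 222) = -98*o + (222 + o*V²) = 222 - 98*o + o*V²)
X(E, Z) = 2*Z
√(k(115, -111 - 1*21) + X(46, -95 - 1*68)) = √((222 - 98*115 + 115*(-111 - 1*21)²) + 2*(-95 - 1*68)) = √((222 - 11270 + 115*(-111 - 21)²) + 2*(-95 - 68)) = √((222 - 11270 + 115*(-132)²) + 2*(-163)) = √((222 - 11270 + 115*17424) - 326) = √((222 - 11270 + 2003760) - 326) = √(1992712 - 326) = √1992386 = 11*√16466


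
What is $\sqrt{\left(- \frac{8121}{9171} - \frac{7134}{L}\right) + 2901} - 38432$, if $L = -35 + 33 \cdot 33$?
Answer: $-38432 + \frac{\sqrt{7509525185577009}}{1611039} \approx -38378.0$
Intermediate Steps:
$L = 1054$ ($L = -35 + 1089 = 1054$)
$\sqrt{\left(- \frac{8121}{9171} - \frac{7134}{L}\right) + 2901} - 38432 = \sqrt{\left(- \frac{8121}{9171} - \frac{7134}{1054}\right) + 2901} - 38432 = \sqrt{\left(\left(-8121\right) \frac{1}{9171} - \frac{3567}{527}\right) + 2901} - 38432 = \sqrt{\left(- \frac{2707}{3057} - \frac{3567}{527}\right) + 2901} - 38432 = \sqrt{- \frac{12330908}{1611039} + 2901} - 38432 = \sqrt{\frac{4661293231}{1611039}} - 38432 = \frac{\sqrt{7509525185577009}}{1611039} - 38432 = -38432 + \frac{\sqrt{7509525185577009}}{1611039}$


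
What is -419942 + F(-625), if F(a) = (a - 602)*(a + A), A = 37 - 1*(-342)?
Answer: -118100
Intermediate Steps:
A = 379 (A = 37 + 342 = 379)
F(a) = (-602 + a)*(379 + a) (F(a) = (a - 602)*(a + 379) = (-602 + a)*(379 + a))
-419942 + F(-625) = -419942 + (-228158 + (-625)**2 - 223*(-625)) = -419942 + (-228158 + 390625 + 139375) = -419942 + 301842 = -118100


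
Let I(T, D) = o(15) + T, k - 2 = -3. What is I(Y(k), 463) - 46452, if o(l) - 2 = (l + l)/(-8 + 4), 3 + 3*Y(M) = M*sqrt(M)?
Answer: -92917/2 - I/3 ≈ -46459.0 - 0.33333*I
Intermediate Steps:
k = -1 (k = 2 - 3 = -1)
Y(M) = -1 + M**(3/2)/3 (Y(M) = -1 + (M*sqrt(M))/3 = -1 + M**(3/2)/3)
o(l) = 2 - l/2 (o(l) = 2 + (l + l)/(-8 + 4) = 2 + (2*l)/(-4) = 2 + (2*l)*(-1/4) = 2 - l/2)
I(T, D) = -11/2 + T (I(T, D) = (2 - 1/2*15) + T = (2 - 15/2) + T = -11/2 + T)
I(Y(k), 463) - 46452 = (-11/2 + (-1 + (-1)**(3/2)/3)) - 46452 = (-11/2 + (-1 + (-I)/3)) - 46452 = (-11/2 + (-1 - I/3)) - 46452 = (-13/2 - I/3) - 46452 = -92917/2 - I/3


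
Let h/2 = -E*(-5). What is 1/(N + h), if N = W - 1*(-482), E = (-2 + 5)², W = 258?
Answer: 1/830 ≈ 0.0012048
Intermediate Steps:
E = 9 (E = 3² = 9)
N = 740 (N = 258 - 1*(-482) = 258 + 482 = 740)
h = 90 (h = 2*(-1*9*(-5)) = 2*(-9*(-5)) = 2*45 = 90)
1/(N + h) = 1/(740 + 90) = 1/830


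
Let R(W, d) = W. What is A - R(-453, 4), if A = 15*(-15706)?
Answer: -235137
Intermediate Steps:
A = -235590
A - R(-453, 4) = -235590 - 1*(-453) = -235590 + 453 = -235137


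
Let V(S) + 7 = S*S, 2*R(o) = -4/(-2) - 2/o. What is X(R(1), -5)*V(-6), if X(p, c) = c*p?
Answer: 0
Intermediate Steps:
R(o) = 1 - 1/o (R(o) = (-4/(-2) - 2/o)/2 = (-4*(-½) - 2/o)/2 = (2 - 2/o)/2 = 1 - 1/o)
V(S) = -7 + S² (V(S) = -7 + S*S = -7 + S²)
X(R(1), -5)*V(-6) = (-5*(-1 + 1)/1)*(-7 + (-6)²) = (-5*0)*(-7 + 36) = -5*0*29 = 0*29 = 0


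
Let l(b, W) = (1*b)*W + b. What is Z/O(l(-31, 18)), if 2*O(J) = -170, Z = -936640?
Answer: 187328/17 ≈ 11019.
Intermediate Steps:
l(b, W) = b + W*b (l(b, W) = b*W + b = W*b + b = b + W*b)
O(J) = -85 (O(J) = (½)*(-170) = -85)
Z/O(l(-31, 18)) = -936640/(-85) = -936640*(-1/85) = 187328/17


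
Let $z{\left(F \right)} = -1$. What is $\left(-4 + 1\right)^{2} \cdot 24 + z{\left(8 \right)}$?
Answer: $215$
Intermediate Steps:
$\left(-4 + 1\right)^{2} \cdot 24 + z{\left(8 \right)} = \left(-4 + 1\right)^{2} \cdot 24 - 1 = \left(-3\right)^{2} \cdot 24 - 1 = 9 \cdot 24 - 1 = 216 - 1 = 215$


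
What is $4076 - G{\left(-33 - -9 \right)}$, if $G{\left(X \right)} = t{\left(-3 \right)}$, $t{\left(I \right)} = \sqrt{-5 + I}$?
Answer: $4076 - 2 i \sqrt{2} \approx 4076.0 - 2.8284 i$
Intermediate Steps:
$G{\left(X \right)} = 2 i \sqrt{2}$ ($G{\left(X \right)} = \sqrt{-5 - 3} = \sqrt{-8} = 2 i \sqrt{2}$)
$4076 - G{\left(-33 - -9 \right)} = 4076 - 2 i \sqrt{2}$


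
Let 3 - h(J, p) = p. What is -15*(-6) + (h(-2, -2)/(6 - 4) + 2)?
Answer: 189/2 ≈ 94.500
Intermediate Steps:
h(J, p) = 3 - p
-15*(-6) + (h(-2, -2)/(6 - 4) + 2) = -15*(-6) + ((3 - 1*(-2))/(6 - 4) + 2) = 90 + ((3 + 2)/2 + 2) = 90 + ((1/2)*5 + 2) = 90 + (5/2 + 2) = 90 + 9/2 = 189/2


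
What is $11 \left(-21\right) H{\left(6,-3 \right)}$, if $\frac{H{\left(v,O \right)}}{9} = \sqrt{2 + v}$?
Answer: $- 4158 \sqrt{2} \approx -5880.3$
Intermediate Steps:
$H{\left(v,O \right)} = 9 \sqrt{2 + v}$
$11 \left(-21\right) H{\left(6,-3 \right)} = 11 \left(-21\right) 9 \sqrt{2 + 6} = - 231 \cdot 9 \sqrt{8} = - 231 \cdot 9 \cdot 2 \sqrt{2} = - 231 \cdot 18 \sqrt{2} = - 4158 \sqrt{2}$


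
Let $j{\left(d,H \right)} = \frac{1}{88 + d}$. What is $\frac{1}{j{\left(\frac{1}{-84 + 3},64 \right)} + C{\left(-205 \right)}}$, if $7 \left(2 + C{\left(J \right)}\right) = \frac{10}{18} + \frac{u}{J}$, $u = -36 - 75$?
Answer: $- \frac{92045205}{168619247} \approx -0.54588$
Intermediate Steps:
$u = -111$ ($u = -36 - 75 = -111$)
$C{\left(J \right)} = - \frac{121}{63} - \frac{111}{7 J}$ ($C{\left(J \right)} = -2 + \frac{\frac{10}{18} - \frac{111}{J}}{7} = -2 + \frac{10 \cdot \frac{1}{18} - \frac{111}{J}}{7} = -2 + \frac{\frac{5}{9} - \frac{111}{J}}{7} = -2 + \left(\frac{5}{63} - \frac{111}{7 J}\right) = - \frac{121}{63} - \frac{111}{7 J}$)
$\frac{1}{j{\left(\frac{1}{-84 + 3},64 \right)} + C{\left(-205 \right)}} = \frac{1}{\frac{1}{88 + \frac{1}{-84 + 3}} + \frac{-999 - -24805}{63 \left(-205\right)}} = \frac{1}{\frac{1}{88 + \frac{1}{-81}} + \frac{1}{63} \left(- \frac{1}{205}\right) \left(-999 + 24805\right)} = \frac{1}{\frac{1}{88 - \frac{1}{81}} + \frac{1}{63} \left(- \frac{1}{205}\right) 23806} = \frac{1}{\frac{1}{\frac{7127}{81}} - \frac{23806}{12915}} = \frac{1}{\frac{81}{7127} - \frac{23806}{12915}} = \frac{1}{- \frac{168619247}{92045205}} = - \frac{92045205}{168619247}$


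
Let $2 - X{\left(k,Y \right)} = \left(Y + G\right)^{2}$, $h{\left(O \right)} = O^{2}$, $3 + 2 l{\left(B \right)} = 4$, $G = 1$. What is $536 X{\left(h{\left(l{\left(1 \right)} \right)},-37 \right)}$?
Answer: $-693584$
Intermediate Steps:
$l{\left(B \right)} = \frac{1}{2}$ ($l{\left(B \right)} = - \frac{3}{2} + \frac{1}{2} \cdot 4 = - \frac{3}{2} + 2 = \frac{1}{2}$)
$X{\left(k,Y \right)} = 2 - \left(1 + Y\right)^{2}$ ($X{\left(k,Y \right)} = 2 - \left(Y + 1\right)^{2} = 2 - \left(1 + Y\right)^{2}$)
$536 X{\left(h{\left(l{\left(1 \right)} \right)},-37 \right)} = 536 \left(2 - \left(1 - 37\right)^{2}\right) = 536 \left(2 - \left(-36\right)^{2}\right) = 536 \left(2 - 1296\right) = 536 \left(-1294\right) = -693584$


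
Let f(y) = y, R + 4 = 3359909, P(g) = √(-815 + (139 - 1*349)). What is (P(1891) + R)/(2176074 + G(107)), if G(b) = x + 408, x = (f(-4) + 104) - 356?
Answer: 3359905/2176226 + 5*I*√41/2176226 ≈ 1.5439 + 1.4712e-5*I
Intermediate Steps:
P(g) = 5*I*√41 (P(g) = √(-815 + (139 - 349)) = √(-815 - 210) = √(-1025) = 5*I*√41)
R = 3359905 (R = -4 + 3359909 = 3359905)
x = -256 (x = (-4 + 104) - 356 = 100 - 356 = -256)
G(b) = 152 (G(b) = -256 + 408 = 152)
(P(1891) + R)/(2176074 + G(107)) = (5*I*√41 + 3359905)/(2176074 + 152) = (3359905 + 5*I*√41)/2176226 = (3359905 + 5*I*√41)*(1/2176226) = 3359905/2176226 + 5*I*√41/2176226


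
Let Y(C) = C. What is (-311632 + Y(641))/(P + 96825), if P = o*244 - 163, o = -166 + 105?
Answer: -310991/81778 ≈ -3.8029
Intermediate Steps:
o = -61
P = -15047 (P = -61*244 - 163 = -14884 - 163 = -15047)
(-311632 + Y(641))/(P + 96825) = (-311632 + 641)/(-15047 + 96825) = -310991/81778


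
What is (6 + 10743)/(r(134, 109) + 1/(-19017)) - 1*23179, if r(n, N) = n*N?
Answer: -6438047961146/277762301 ≈ -23178.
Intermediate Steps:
r(n, N) = N*n
(6 + 10743)/(r(134, 109) + 1/(-19017)) - 1*23179 = (6 + 10743)/(109*134 + 1/(-19017)) - 1*23179 = 10749/(14606 - 1/19017) - 23179 = 10749/(277762301/19017) - 23179 = 10749*(19017/277762301) - 23179 = 204413733/277762301 - 23179 = -6438047961146/277762301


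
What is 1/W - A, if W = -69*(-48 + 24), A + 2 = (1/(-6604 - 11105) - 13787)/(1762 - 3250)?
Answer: -2201515007/303036408 ≈ -7.2649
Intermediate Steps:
A = 11965750/1646937 (A = -2 + (1/(-6604 - 11105) - 13787)/(1762 - 3250) = -2 + (1/(-17709) - 13787)/(-1488) = -2 + (-1/17709 - 13787)*(-1/1488) = -2 - 244153984/17709*(-1/1488) = -2 + 15259624/1646937 = 11965750/1646937 ≈ 7.2655)
W = 1656 (W = -69*(-24) = 1656)
1/W - A = 1/1656 - 1*11965750/1646937 = 1/1656 - 11965750/1646937 = -2201515007/303036408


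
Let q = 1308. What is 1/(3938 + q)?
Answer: 1/5246 ≈ 0.00019062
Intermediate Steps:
1/(3938 + q) = 1/(3938 + 1308) = 1/5246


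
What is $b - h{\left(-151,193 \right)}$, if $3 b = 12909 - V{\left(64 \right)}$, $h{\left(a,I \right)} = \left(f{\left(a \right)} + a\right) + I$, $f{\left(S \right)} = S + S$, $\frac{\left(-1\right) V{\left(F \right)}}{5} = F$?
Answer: $\frac{14009}{3} \approx 4669.7$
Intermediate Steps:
$V{\left(F \right)} = - 5 F$
$f{\left(S \right)} = 2 S$
$h{\left(a,I \right)} = I + 3 a$ ($h{\left(a,I \right)} = \left(2 a + a\right) + I = 3 a + I = I + 3 a$)
$b = \frac{13229}{3}$ ($b = \frac{12909 - \left(-5\right) 64}{3} = \frac{12909 - -320}{3} = \frac{12909 + 320}{3} = \frac{1}{3} \cdot 13229 = \frac{13229}{3} \approx 4409.7$)
$b - h{\left(-151,193 \right)} = \frac{13229}{3} - \left(193 + 3 \left(-151\right)\right) = \frac{13229}{3} - \left(193 - 453\right) = \frac{13229}{3} - -260 = \frac{13229}{3} + 260 = \frac{14009}{3}$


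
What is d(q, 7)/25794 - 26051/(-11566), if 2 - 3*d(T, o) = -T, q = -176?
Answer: 335644333/149166702 ≈ 2.2501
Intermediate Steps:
d(T, o) = ⅔ + T/3 (d(T, o) = ⅔ - (-1)*T/3 = ⅔ + T/3)
d(q, 7)/25794 - 26051/(-11566) = (⅔ + (⅓)*(-176))/25794 - 26051/(-11566) = (⅔ - 176/3)*(1/25794) - 26051*(-1/11566) = -58*1/25794 + 26051/11566 = -29/12897 + 26051/11566 = 335644333/149166702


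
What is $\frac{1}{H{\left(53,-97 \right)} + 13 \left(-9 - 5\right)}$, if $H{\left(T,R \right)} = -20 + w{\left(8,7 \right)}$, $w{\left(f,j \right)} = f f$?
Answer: $- \frac{1}{138} \approx -0.0072464$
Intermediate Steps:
$w{\left(f,j \right)} = f^{2}$
$H{\left(T,R \right)} = 44$ ($H{\left(T,R \right)} = -20 + 8^{2} = -20 + 64 = 44$)
$\frac{1}{H{\left(53,-97 \right)} + 13 \left(-9 - 5\right)} = \frac{1}{44 + 13 \left(-9 - 5\right)} = \frac{1}{44 + 13 \left(-14\right)} = \frac{1}{44 - 182} = \frac{1}{-138} = - \frac{1}{138}$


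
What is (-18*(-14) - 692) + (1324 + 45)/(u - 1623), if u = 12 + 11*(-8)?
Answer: -748929/1699 ≈ -440.81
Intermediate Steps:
u = -76 (u = 12 - 88 = -76)
(-18*(-14) - 692) + (1324 + 45)/(u - 1623) = (-18*(-14) - 692) + (1324 + 45)/(-76 - 1623) = (252 - 692) + 1369/(-1699) = -440 + 1369*(-1/1699) = -440 - 1369/1699 = -748929/1699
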